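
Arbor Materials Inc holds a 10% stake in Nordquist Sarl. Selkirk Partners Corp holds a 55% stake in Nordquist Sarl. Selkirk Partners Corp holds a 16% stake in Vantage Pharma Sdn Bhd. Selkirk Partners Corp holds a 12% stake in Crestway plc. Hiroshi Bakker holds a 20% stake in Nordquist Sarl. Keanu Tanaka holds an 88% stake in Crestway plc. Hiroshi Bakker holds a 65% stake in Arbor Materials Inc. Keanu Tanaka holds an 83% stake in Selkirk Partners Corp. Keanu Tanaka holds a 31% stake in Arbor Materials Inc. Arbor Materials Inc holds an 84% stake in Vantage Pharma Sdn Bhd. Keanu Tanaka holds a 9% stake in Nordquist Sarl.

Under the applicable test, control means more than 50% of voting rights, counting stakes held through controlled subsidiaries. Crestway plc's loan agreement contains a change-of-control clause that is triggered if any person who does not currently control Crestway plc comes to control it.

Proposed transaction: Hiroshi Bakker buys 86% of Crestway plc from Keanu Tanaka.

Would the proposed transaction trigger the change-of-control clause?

Yes

The purchase adds only to Hiroshi's holdings (Keanu's stake shrinks), so Hiroshi is the only person who could newly come to control Crestway.
Hiroshi holds 65% of Arbor, so Hiroshi controls Arbor.
Arbor holds 84% of Vantage, so Hiroshi controls Vantage.
Neither Hiroshi nor any entity Hiroshi controls holds any voting interest in Crestway.
So before the transaction, Hiroshi does not control Crestway.
After the purchase, Hiroshi holds 86% of Crestway directly, and Keanu's stake falls to 2%.
Hiroshi holds 86% of Crestway, so Hiroshi controls Crestway.
Hiroshi did not control Crestway before and does after, so the clause is triggered.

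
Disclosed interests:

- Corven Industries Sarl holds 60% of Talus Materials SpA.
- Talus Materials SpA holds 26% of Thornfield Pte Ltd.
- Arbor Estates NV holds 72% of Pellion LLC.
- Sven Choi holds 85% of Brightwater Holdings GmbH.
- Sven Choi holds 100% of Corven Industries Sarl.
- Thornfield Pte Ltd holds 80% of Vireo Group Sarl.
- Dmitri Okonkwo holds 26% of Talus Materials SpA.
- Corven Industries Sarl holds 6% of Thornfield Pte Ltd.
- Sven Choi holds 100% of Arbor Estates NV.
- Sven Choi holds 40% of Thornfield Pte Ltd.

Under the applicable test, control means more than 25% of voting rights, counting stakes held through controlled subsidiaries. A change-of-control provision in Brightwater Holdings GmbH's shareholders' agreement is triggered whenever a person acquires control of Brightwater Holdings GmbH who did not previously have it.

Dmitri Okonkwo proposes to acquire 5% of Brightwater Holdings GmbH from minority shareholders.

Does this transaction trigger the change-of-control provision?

The purchase changes only Dmitri's holdings, so Dmitri is the only person who could newly come to control Brightwater.
Dmitri holds 26% of Talus, so Dmitri controls Talus.
Talus holds 26% of Thornfield, so Dmitri controls Thornfield.
Thornfield holds 80% of Vireo, so Dmitri controls Vireo.
Neither Dmitri nor any entity Dmitri controls holds any voting interest in Brightwater.
So before the transaction, Dmitri does not control Brightwater.
After the purchase, Dmitri holds 5% of Brightwater directly.
After the transaction, Dmitri's side holds 5% of Brightwater, not > 25%, so Dmitri still does not control Brightwater.
No new person acquires control, so the clause is not triggered.

No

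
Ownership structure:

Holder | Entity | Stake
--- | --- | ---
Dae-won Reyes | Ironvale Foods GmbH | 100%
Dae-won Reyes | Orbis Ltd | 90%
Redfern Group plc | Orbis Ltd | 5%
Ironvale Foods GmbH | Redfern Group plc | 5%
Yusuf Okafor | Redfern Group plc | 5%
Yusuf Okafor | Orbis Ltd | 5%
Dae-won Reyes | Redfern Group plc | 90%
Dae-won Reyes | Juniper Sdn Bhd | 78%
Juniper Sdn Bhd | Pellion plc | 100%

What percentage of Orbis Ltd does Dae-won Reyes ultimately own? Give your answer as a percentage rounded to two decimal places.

94.75%

Dae-won reaches Orbis along 3 paths.
Via Redfern: 90% × 5% = 4.5%.
Via Ironvale → Redfern: 100% × 5% × 5% = 0.25%.
Direct stake: 90% = 90%.
Total: 4.5% + 0.25% + 90% = 94.75%.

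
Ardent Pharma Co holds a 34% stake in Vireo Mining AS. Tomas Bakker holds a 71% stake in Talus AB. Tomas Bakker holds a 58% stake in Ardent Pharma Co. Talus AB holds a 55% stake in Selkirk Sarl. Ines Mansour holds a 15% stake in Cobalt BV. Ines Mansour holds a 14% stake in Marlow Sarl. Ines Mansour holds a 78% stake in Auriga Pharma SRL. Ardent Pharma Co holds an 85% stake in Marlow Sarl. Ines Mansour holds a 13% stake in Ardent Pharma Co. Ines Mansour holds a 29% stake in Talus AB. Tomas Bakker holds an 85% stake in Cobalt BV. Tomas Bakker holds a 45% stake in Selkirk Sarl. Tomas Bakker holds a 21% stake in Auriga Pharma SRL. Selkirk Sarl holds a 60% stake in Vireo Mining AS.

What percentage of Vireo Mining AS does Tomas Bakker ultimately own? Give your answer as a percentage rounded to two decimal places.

Tomas reaches Vireo along 3 paths.
Via Selkirk: 45% × 60% = 27%.
Via Talus → Selkirk: 71% × 55% × 60% = 23.43%.
Via Ardent: 58% × 34% = 19.72%.
Total: 27% + 23.43% + 19.72% = 70.15%.

70.15%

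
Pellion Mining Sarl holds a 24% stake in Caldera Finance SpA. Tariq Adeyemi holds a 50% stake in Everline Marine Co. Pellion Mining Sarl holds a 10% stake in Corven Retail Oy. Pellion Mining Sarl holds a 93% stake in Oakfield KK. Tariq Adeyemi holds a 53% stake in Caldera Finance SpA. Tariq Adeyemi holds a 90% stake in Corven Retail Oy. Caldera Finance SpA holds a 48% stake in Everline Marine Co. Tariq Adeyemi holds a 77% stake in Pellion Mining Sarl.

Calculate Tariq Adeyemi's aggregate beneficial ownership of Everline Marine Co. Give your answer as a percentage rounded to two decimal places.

84.31%

Tariq reaches Everline along 3 paths.
Via Caldera: 53% × 48% = 25.44%.
Via Pellion → Caldera: 77% × 24% × 48% = 8.8704%.
Direct stake: 50% = 50%.
Total: 25.44% + 8.8704% + 50% = 84.3104%.
Rounded: 84.31%.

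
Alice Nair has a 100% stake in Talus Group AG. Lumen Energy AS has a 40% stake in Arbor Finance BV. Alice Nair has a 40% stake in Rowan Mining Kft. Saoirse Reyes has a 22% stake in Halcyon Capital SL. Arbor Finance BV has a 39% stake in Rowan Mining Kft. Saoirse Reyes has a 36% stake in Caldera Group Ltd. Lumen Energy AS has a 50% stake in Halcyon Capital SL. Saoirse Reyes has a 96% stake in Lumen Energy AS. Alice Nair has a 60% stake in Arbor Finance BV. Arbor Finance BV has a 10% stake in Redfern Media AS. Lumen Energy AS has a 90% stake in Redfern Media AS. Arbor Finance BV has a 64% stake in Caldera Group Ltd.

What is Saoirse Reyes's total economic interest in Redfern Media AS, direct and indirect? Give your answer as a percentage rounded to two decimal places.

Saoirse reaches Redfern along 2 paths.
Via Lumen: 96% × 90% = 86.4%.
Via Lumen → Arbor: 96% × 40% × 10% = 3.84%.
Total: 86.4% + 3.84% = 90.24%.

90.24%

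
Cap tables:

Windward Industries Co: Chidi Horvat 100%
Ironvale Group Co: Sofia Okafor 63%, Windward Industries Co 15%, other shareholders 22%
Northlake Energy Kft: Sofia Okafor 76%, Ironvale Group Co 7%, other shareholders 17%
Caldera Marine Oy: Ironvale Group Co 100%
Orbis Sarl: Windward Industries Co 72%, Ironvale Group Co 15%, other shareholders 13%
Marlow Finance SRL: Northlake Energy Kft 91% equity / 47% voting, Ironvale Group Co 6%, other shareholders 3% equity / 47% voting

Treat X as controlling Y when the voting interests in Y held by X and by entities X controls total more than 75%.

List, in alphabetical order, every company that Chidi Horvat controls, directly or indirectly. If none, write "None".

Chidi holds 100% of Windward, so Chidi controls Windward.
No other company's threshold is met.

Windward Industries Co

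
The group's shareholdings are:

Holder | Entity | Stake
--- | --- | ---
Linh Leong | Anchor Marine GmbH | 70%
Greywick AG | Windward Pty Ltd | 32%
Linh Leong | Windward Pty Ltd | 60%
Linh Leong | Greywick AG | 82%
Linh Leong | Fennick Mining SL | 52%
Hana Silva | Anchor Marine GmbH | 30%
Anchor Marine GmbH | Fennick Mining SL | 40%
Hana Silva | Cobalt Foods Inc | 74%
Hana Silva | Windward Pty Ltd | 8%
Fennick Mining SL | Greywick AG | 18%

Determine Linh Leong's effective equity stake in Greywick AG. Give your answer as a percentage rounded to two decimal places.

Linh reaches Greywick along 3 paths.
Via Fennick: 52% × 18% = 9.36%.
Via Anchor → Fennick: 70% × 40% × 18% = 5.04%.
Direct stake: 82% = 82%.
Total: 9.36% + 5.04% + 82% = 96.4%.
Rounded: 96.40%.

96.40%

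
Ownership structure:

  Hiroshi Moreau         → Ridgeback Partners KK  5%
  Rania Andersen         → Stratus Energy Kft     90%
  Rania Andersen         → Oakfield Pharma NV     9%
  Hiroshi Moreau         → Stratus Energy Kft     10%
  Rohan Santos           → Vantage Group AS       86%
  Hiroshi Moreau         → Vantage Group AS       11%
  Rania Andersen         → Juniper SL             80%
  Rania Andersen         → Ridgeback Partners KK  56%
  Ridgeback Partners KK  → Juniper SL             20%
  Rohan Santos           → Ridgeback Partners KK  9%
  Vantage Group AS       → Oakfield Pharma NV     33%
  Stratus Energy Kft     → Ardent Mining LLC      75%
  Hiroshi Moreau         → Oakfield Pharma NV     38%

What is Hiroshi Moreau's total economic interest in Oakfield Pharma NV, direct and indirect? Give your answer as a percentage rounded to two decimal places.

41.63%

Hiroshi reaches Oakfield along 2 paths.
Direct stake: 38% = 38%.
Via Vantage: 11% × 33% = 3.63%.
Total: 38% + 3.63% = 41.63%.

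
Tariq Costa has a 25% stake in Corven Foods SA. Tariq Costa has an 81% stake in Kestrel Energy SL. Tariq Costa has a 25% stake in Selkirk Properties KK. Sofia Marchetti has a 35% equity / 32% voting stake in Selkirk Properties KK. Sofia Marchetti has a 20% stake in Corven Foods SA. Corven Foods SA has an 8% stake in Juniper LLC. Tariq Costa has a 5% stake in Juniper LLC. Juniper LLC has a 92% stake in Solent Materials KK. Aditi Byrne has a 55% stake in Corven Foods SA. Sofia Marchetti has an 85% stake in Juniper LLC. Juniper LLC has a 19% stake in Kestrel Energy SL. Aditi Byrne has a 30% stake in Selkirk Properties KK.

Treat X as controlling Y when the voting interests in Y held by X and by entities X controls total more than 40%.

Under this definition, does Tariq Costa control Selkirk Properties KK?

No

Tariq holds 81% of Kestrel, so Tariq controls Kestrel.
In Selkirk, Tariq's side holds only 25%, not > 40%.
So Tariq does not control Selkirk.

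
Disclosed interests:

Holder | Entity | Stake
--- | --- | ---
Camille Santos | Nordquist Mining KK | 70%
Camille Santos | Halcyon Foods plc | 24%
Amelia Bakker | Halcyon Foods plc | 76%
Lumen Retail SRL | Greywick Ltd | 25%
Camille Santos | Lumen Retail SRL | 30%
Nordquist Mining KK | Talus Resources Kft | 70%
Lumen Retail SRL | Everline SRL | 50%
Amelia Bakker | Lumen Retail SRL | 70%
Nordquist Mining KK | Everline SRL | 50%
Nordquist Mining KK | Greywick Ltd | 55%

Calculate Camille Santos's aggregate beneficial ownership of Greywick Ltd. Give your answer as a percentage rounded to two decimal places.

Camille reaches Greywick along 2 paths.
Via Lumen: 30% × 25% = 7.5%.
Via Nordquist: 70% × 55% = 38.5%.
Total: 7.5% + 38.5% = 46%.
Rounded: 46.00%.

46.00%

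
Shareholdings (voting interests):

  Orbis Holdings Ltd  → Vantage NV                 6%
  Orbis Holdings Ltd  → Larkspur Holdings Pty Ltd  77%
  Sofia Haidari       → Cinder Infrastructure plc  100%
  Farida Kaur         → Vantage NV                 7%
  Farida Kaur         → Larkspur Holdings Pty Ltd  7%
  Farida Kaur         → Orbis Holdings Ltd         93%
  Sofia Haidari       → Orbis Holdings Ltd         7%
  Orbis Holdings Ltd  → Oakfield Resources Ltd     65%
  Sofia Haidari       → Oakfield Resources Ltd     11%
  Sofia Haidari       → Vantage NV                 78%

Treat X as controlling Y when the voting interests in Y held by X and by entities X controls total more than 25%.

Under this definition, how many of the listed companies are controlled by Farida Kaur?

3

Farida holds 93% of Orbis, so Farida controls Orbis.
Orbis holds 65% of Oakfield, so Farida controls Oakfield.
Farida and Orbis together hold 7% + 77% = 84% of Larkspur, so Farida controls Larkspur.
No other company's threshold is met.
Farida controls 3 companies.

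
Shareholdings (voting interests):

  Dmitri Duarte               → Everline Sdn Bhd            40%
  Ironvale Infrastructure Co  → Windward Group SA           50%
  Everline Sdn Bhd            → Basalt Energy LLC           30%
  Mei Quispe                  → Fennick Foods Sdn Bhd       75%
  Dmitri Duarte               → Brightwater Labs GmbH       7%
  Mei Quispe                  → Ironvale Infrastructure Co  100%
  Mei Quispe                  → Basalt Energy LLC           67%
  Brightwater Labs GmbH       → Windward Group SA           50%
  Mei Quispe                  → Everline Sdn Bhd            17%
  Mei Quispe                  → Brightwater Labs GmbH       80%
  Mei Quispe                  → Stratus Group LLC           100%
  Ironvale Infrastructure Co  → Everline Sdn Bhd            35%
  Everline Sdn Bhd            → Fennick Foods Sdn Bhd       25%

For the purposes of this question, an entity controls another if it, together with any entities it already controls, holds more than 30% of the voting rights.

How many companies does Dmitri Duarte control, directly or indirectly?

Dmitri holds 40% of Everline, so Dmitri controls Everline.
No other company's threshold is met.
Dmitri controls 1 company.

1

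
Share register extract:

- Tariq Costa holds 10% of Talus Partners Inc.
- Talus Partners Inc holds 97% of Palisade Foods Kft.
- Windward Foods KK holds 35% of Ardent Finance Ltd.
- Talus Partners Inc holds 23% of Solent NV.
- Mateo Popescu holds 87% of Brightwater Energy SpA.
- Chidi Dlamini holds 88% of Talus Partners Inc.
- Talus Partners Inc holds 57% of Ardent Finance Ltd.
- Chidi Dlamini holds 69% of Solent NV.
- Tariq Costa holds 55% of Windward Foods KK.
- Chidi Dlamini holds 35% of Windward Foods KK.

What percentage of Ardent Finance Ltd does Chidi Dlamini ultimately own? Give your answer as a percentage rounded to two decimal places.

Chidi reaches Ardent along 2 paths.
Via Talus: 88% × 57% = 50.16%.
Via Windward: 35% × 35% = 12.25%.
Total: 50.16% + 12.25% = 62.41%.

62.41%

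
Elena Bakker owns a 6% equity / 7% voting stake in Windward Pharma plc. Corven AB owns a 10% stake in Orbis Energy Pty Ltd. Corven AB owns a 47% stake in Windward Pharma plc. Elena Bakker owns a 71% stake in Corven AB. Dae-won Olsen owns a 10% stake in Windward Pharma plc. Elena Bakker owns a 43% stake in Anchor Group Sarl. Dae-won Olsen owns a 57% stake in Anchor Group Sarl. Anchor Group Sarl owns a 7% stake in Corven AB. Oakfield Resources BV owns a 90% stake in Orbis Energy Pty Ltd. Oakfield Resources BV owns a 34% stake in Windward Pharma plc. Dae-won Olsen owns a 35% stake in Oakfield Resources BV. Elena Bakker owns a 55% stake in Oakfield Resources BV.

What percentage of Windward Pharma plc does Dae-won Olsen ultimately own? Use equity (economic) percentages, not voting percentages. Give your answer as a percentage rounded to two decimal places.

23.78%

Dae-won reaches Windward along 3 paths.
Via Oakfield: 35% × 34% = 11.9%.
Via Anchor → Corven: 57% × 7% × 47% = 1.8753%.
Direct stake: 10% = 10%.
Total: 11.9% + 1.8753% + 10% = 23.7753%.
Rounded: 23.78%.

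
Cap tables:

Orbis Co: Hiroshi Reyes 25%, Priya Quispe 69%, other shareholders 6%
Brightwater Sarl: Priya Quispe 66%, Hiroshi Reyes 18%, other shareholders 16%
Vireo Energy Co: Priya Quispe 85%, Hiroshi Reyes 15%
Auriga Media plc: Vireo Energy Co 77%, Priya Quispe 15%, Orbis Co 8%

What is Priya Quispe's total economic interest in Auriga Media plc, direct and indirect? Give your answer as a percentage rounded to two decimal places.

Priya reaches Auriga along 3 paths.
Via Vireo: 85% × 77% = 65.45%.
Direct stake: 15% = 15%.
Via Orbis: 69% × 8% = 5.52%.
Total: 65.45% + 15% + 5.52% = 85.97%.

85.97%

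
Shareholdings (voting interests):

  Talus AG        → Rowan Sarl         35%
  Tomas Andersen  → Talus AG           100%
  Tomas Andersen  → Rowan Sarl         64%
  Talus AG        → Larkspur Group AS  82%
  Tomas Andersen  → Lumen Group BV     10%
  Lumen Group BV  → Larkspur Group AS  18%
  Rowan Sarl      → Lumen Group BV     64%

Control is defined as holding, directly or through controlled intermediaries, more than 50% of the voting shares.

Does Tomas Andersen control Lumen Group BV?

Yes

Tomas holds 100% of Talus, so Tomas controls Talus.
Talus and Tomas together hold 35% + 64% = 99% of Rowan, so Tomas controls Rowan.
Tomas and Rowan together hold 10% + 64% = 74% of Lumen, so Tomas controls Lumen.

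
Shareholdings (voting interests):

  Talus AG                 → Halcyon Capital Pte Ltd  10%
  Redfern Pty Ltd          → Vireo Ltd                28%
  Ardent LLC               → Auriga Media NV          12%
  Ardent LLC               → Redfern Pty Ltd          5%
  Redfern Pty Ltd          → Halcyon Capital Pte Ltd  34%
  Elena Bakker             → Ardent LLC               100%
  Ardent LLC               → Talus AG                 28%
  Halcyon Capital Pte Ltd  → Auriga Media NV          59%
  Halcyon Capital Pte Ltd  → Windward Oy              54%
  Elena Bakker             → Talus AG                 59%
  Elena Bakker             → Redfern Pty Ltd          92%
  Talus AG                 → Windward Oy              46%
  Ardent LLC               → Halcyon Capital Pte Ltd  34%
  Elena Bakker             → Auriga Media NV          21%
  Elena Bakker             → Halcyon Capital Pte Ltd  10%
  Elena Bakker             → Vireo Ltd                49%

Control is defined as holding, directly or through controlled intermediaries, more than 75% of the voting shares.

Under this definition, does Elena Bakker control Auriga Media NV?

Yes

Elena holds 100% of Ardent, so Elena controls Ardent.
Elena and Ardent together hold 59% + 28% = 87% of Talus, so Elena controls Talus.
Ardent and Elena together hold 5% + 92% = 97% of Redfern, so Elena controls Redfern.
Redfern and Ardent and Talus and Elena together hold 34% + 34% + 10% + 10% = 88% of Halcyon, so Elena controls Halcyon.
Elena and Halcyon and Ardent together hold 21% + 59% + 12% = 92% of Auriga, so Elena controls Auriga.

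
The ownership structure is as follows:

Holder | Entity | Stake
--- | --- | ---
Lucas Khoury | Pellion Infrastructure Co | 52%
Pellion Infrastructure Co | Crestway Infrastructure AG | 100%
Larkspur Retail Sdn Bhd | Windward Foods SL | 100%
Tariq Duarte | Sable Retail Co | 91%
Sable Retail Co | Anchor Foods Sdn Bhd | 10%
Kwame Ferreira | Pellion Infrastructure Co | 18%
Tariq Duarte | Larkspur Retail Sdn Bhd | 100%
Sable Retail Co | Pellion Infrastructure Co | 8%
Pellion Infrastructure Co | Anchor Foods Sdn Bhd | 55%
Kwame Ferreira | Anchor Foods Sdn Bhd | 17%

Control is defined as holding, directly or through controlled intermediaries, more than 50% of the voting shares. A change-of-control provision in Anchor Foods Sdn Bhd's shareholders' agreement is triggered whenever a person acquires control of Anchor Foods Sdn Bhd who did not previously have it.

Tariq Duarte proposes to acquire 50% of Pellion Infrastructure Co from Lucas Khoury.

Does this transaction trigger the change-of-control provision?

The purchase adds only to Tariq's holdings (Lucas's stake shrinks), so Tariq is the only person who could newly come to control Anchor.
Tariq holds 91% of Sable, so Tariq controls Sable.
Tariq holds 100% of Larkspur, so Tariq controls Larkspur.
Larkspur holds 100% of Windward, so Tariq controls Windward.
In Anchor, Tariq's side holds only 10%, not > 50%.
So before the transaction, Tariq does not control Anchor.
After the purchase, Tariq holds 50% of Pellion directly, and Lucas's stake falls to 2%.
Sable and Tariq together hold 8% + 50% = 58% of Pellion, so Tariq controls Pellion.
Sable and Pellion together hold 10% + 55% = 65% of Anchor, so Tariq controls Anchor.
Tariq did not control Anchor before and does after, so the clause is triggered.

Yes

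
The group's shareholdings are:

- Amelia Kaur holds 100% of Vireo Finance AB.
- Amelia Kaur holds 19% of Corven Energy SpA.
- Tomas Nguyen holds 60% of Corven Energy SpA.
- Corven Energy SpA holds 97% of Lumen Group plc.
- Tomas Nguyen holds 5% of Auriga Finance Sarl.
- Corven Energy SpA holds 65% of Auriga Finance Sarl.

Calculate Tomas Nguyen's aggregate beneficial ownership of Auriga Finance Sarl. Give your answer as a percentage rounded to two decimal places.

44.00%

Tomas reaches Auriga along 2 paths.
Direct stake: 5% = 5%.
Via Corven: 60% × 65% = 39%.
Total: 5% + 39% = 44%.
Rounded: 44.00%.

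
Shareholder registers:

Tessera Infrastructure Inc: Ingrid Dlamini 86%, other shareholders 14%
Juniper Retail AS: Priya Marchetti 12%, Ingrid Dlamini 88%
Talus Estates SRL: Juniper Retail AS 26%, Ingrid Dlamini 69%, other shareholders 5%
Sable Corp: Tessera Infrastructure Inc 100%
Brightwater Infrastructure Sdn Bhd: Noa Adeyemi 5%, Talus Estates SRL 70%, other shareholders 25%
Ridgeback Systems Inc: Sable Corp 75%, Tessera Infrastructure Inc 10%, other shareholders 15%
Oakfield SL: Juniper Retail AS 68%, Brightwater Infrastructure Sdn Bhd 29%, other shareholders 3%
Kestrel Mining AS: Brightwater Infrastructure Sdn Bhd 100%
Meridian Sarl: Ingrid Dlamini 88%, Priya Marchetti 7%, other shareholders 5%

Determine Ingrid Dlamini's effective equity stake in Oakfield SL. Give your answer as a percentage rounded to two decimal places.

78.49%

Ingrid reaches Oakfield along 3 paths.
Via Juniper: 88% × 68% = 59.84%.
Via Juniper → Talus → Brightwater: 88% × 26% × 70% × 29% = 4.64464%.
Via Talus → Brightwater: 69% × 70% × 29% = 14.007%.
Total: 59.84% + 4.64464% + 14.007% = 78.49164%.
Rounded: 78.49%.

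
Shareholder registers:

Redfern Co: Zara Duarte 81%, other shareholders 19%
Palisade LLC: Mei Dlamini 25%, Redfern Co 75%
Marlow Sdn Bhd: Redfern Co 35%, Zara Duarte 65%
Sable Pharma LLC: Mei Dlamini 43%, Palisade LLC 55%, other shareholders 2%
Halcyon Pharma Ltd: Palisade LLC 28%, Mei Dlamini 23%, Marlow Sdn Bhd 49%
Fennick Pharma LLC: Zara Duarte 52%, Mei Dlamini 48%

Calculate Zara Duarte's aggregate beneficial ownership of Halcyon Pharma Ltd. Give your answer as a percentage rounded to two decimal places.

Zara reaches Halcyon along 3 paths.
Via Redfern → Palisade: 81% × 75% × 28% = 17.01%.
Via Redfern → Marlow: 81% × 35% × 49% = 13.8915%.
Via Marlow: 65% × 49% = 31.85%.
Total: 17.01% + 13.8915% + 31.85% = 62.7515%.
Rounded: 62.75%.

62.75%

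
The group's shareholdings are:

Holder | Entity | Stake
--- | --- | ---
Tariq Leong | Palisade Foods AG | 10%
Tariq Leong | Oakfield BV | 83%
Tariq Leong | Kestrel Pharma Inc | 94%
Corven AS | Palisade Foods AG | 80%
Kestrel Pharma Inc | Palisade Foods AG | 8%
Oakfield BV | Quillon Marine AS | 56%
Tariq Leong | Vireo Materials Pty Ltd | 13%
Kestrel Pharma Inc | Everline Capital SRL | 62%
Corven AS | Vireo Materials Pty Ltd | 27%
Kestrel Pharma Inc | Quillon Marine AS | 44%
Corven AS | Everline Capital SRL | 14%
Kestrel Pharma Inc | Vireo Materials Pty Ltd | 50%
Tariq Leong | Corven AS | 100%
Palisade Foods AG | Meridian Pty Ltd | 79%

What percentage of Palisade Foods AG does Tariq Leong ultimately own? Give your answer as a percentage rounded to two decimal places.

Tariq reaches Palisade along 3 paths.
Via Kestrel: 94% × 8% = 7.52%.
Via Corven: 100% × 80% = 80%.
Direct stake: 10% = 10%.
Total: 7.52% + 80% + 10% = 97.52%.

97.52%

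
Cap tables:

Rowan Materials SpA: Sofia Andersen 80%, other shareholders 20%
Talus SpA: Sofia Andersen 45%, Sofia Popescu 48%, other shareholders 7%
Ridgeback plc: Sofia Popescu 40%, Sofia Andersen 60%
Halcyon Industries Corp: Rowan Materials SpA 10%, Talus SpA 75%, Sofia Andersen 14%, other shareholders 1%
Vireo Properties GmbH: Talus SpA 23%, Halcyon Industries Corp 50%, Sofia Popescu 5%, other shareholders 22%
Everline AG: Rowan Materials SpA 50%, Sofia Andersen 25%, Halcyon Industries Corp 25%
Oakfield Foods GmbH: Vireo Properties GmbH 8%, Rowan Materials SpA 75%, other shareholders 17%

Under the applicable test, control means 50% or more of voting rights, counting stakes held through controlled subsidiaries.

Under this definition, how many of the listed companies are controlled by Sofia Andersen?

4

Sofia Andersen holds 80% of Rowan, so Sofia Andersen controls Rowan.
Sofia Andersen holds 60% of Ridgeback, so Sofia Andersen controls Ridgeback.
Rowan and Sofia Andersen together hold 50% + 25% = 75% of Everline, so Sofia Andersen controls Everline.
Rowan holds 75% of Oakfield, so Sofia Andersen controls Oakfield.
No other company's threshold is met.
Sofia Andersen controls 4 companies.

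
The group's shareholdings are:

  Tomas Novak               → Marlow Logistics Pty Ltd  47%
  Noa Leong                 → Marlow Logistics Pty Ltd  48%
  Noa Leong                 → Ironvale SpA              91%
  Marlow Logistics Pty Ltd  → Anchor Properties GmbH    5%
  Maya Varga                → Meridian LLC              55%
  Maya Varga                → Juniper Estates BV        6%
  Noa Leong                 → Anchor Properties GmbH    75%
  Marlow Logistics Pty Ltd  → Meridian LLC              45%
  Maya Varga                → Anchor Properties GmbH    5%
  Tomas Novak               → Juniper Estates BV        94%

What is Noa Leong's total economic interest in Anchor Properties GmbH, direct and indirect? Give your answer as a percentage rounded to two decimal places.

Noa reaches Anchor along 2 paths.
Via Marlow: 48% × 5% = 2.4%.
Direct stake: 75% = 75%.
Total: 2.4% + 75% = 77.4%.
Rounded: 77.40%.

77.40%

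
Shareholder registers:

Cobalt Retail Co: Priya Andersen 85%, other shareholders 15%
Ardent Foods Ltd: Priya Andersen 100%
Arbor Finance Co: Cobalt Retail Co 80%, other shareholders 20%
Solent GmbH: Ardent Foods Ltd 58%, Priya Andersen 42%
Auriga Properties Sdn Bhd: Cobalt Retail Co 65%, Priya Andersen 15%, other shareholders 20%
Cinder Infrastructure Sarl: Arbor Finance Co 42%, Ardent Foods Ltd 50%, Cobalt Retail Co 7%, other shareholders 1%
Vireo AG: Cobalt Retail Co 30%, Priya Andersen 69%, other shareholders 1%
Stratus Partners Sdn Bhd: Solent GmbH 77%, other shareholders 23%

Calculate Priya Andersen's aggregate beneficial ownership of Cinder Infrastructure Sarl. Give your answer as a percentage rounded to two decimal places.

84.51%

Priya reaches Cinder along 3 paths.
Via Cobalt → Arbor: 85% × 80% × 42% = 28.56%.
Via Ardent: 100% × 50% = 50%.
Via Cobalt: 85% × 7% = 5.95%.
Total: 28.56% + 50% + 5.95% = 84.51%.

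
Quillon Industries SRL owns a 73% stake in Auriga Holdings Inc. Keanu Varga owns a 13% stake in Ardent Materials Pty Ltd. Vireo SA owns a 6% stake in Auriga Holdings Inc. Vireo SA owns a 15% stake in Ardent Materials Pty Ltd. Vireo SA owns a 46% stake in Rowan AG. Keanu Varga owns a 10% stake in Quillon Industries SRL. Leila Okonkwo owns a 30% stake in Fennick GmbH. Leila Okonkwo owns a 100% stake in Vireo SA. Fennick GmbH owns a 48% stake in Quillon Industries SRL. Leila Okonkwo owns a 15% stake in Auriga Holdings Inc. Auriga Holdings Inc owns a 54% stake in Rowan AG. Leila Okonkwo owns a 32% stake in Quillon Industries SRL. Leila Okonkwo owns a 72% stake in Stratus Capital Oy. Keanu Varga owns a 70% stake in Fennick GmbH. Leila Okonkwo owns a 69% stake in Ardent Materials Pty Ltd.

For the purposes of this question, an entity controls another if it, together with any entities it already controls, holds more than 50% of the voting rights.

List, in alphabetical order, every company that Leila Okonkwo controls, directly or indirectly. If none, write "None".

Ardent Materials Pty Ltd, Stratus Capital Oy, Vireo SA

Leila holds 100% of Vireo, so Leila controls Vireo.
Vireo and Leila together hold 15% + 69% = 84% of Ardent, so Leila controls Ardent.
Leila holds 72% of Stratus, so Leila controls Stratus.
No other company's threshold is met.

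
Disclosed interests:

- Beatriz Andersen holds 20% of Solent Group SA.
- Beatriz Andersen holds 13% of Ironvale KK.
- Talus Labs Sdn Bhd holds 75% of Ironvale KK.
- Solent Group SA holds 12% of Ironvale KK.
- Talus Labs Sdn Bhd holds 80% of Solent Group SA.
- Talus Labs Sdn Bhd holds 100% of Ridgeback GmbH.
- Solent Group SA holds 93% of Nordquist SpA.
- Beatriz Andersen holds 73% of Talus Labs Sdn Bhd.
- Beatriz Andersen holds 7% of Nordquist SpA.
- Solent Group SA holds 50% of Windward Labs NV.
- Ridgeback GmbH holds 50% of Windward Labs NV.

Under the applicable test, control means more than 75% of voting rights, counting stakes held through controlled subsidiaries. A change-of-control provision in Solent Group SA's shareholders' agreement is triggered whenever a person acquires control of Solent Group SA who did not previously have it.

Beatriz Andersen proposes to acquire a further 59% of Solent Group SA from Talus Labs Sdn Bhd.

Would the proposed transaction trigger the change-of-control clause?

The purchase adds only to Beatriz's holdings (Talus's stake shrinks), so Beatriz is the only person who could newly come to control Solent.
Beatriz's largest direct stake is 73% in Talus, which does not meet the threshold, so Beatriz controls no company.
In Solent, Beatriz's side holds only 20%, not > 75%.
So before the transaction, Beatriz does not control Solent.
After the purchase, Beatriz's direct stake in Solent rises to 20% + 59% = 79%, and Talus's stake falls to 21%.
Beatriz holds 79% of Solent, so Beatriz controls Solent.
Beatriz did not control Solent before and does after, so the clause is triggered.

Yes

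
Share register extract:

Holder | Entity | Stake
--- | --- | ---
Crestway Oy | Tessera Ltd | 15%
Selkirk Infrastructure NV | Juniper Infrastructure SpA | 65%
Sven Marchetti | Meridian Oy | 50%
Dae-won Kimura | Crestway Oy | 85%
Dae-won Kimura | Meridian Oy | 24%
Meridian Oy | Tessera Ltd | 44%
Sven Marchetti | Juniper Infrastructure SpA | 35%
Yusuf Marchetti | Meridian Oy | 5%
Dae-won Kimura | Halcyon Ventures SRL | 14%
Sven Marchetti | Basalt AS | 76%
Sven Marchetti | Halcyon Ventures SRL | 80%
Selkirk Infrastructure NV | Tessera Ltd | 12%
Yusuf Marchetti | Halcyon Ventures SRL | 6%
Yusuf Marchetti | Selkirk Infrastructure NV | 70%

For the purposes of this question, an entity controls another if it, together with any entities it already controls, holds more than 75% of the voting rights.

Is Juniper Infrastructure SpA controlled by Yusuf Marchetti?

Yusuf's largest direct stake is 70% in Selkirk, which does not meet the threshold, so Yusuf controls no company.
Neither Yusuf nor any entity Yusuf controls holds any voting interest in Juniper.
So Yusuf does not control Juniper.

No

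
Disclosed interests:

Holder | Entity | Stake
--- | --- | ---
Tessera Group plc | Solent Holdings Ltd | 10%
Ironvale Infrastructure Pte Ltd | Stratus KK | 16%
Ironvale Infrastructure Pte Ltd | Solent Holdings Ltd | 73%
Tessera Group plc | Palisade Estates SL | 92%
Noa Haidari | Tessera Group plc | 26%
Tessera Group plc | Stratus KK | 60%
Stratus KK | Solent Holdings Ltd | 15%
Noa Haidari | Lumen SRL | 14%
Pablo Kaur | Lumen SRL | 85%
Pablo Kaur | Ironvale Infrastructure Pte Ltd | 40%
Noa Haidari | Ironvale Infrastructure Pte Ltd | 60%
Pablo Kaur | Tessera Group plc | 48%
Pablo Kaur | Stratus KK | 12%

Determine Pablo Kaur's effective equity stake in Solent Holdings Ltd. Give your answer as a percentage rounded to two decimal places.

Pablo reaches Solent along 5 paths.
Via Ironvale: 40% × 73% = 29.2%.
Via Tessera: 48% × 10% = 4.8%.
Via Stratus: 12% × 15% = 1.8%.
Via Tessera → Stratus: 48% × 60% × 15% = 4.32%.
Via Ironvale → Stratus: 40% × 16% × 15% = 0.96%.
Total: 29.2% + 4.8% + 1.8% + 4.32% + 0.96% = 41.08%.

41.08%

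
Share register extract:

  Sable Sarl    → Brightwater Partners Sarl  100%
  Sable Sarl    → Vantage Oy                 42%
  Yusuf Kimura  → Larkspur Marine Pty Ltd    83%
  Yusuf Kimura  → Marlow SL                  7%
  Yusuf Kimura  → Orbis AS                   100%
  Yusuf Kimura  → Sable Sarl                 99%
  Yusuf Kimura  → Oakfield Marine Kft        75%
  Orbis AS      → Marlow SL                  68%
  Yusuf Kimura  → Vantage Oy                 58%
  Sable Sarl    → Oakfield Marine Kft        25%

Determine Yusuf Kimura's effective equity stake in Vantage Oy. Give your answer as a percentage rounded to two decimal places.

99.58%

Yusuf reaches Vantage along 2 paths.
Direct stake: 58% = 58%.
Via Sable: 99% × 42% = 41.58%.
Total: 58% + 41.58% = 99.58%.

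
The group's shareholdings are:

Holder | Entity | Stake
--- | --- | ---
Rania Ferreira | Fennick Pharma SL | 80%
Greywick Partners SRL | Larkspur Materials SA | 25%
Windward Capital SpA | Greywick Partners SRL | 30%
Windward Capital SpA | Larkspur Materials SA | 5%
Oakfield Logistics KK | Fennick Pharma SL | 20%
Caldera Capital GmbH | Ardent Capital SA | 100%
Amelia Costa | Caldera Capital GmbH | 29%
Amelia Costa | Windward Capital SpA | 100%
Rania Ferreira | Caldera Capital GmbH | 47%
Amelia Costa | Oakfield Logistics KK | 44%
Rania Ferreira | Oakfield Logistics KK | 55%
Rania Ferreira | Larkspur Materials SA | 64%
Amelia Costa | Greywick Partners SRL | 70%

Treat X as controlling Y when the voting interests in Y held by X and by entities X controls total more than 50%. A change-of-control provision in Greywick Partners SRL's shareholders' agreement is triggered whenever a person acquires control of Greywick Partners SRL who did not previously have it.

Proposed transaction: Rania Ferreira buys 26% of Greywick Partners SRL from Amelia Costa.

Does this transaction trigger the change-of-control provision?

The purchase adds only to Rania's holdings (Amelia's stake shrinks), so Rania is the only person who could newly come to control Greywick.
Rania holds 55% of Oakfield, so Rania controls Oakfield.
Oakfield and Rania together hold 20% + 80% = 100% of Fennick, so Rania controls Fennick.
Rania holds 64% of Larkspur, so Rania controls Larkspur.
Neither Rania nor any entity Rania controls holds any voting interest in Greywick.
So before the transaction, Rania does not control Greywick.
After the purchase, Rania holds 26% of Greywick directly, and Amelia's stake falls to 44%.
After the transaction, Rania's side holds 26% of Greywick, not > 50%, so Rania still does not control Greywick.
No new person acquires control, so the clause is not triggered.

No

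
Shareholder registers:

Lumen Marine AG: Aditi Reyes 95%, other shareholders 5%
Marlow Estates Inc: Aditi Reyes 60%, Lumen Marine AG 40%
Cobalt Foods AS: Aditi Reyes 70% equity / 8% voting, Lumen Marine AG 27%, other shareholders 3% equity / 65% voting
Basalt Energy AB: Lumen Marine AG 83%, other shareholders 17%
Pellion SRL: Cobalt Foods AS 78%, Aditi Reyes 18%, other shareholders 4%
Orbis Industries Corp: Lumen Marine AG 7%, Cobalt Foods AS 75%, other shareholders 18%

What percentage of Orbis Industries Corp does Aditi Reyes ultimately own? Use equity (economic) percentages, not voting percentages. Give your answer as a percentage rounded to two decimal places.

78.39%

Aditi reaches Orbis along 3 paths.
Via Lumen: 95% × 7% = 6.65%.
Via Cobalt: 70% × 75% = 52.5%.
Via Lumen → Cobalt: 95% × 27% × 75% = 19.2375%.
Total: 6.65% + 52.5% + 19.2375% = 78.3875%.
Rounded: 78.39%.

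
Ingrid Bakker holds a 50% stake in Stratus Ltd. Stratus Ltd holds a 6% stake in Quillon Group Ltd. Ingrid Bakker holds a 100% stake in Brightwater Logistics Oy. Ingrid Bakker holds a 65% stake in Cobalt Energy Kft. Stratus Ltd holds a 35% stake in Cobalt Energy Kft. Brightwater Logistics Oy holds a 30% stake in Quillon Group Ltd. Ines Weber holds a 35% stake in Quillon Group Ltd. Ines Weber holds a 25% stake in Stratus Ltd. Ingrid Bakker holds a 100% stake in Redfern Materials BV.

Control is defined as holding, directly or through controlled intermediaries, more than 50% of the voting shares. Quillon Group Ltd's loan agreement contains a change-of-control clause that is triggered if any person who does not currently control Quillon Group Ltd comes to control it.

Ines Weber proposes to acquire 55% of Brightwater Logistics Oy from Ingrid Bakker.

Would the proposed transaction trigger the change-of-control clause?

The purchase adds only to Ines's holdings (Ingrid's stake shrinks), so Ines is the only person who could newly come to control Quillon.
Ines's largest direct stake is 35% in Quillon, which does not meet the threshold, so Ines controls no company.
In Quillon, Ines's side holds only 35%, not > 50%.
So before the transaction, Ines does not control Quillon.
After the purchase, Ines holds 55% of Brightwater directly, and Ingrid's stake falls to 45%.
Ines holds 55% of Brightwater, so Ines controls Brightwater.
Brightwater and Ines together hold 30% + 35% = 65% of Quillon, so Ines controls Quillon.
Ines did not control Quillon before and does after, so the clause is triggered.

Yes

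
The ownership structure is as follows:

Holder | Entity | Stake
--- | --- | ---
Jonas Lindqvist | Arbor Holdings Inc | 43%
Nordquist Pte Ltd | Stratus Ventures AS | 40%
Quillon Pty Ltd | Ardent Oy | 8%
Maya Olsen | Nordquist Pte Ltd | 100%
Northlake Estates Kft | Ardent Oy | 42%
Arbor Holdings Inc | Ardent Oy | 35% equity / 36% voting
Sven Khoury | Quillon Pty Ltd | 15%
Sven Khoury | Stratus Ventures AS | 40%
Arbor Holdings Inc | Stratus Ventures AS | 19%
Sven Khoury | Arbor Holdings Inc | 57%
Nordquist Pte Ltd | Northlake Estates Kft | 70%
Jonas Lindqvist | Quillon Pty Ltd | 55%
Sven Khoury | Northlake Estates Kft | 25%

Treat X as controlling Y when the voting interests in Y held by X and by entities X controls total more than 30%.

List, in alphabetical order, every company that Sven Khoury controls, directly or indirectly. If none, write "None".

Arbor Holdings Inc, Ardent Oy, Stratus Ventures AS

Sven holds 57% of Arbor, so Sven controls Arbor.
Sven and Arbor together hold 40% + 19% = 59% of Stratus, so Sven controls Stratus.
Arbor holds 36% of Ardent, so Sven controls Ardent.
No other company's threshold is met.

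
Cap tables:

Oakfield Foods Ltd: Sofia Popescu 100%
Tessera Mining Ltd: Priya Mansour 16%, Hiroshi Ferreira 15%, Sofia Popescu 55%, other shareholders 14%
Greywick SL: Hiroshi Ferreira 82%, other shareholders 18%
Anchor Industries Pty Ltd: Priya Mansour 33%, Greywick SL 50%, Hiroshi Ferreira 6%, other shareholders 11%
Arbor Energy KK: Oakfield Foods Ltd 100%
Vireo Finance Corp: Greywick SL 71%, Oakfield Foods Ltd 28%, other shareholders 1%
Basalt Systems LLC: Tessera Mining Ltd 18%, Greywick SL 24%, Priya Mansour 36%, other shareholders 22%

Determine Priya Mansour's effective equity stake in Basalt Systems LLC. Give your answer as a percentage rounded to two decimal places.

Priya reaches Basalt along 2 paths.
Via Tessera: 16% × 18% = 2.88%.
Direct stake: 36% = 36%.
Total: 2.88% + 36% = 38.88%.

38.88%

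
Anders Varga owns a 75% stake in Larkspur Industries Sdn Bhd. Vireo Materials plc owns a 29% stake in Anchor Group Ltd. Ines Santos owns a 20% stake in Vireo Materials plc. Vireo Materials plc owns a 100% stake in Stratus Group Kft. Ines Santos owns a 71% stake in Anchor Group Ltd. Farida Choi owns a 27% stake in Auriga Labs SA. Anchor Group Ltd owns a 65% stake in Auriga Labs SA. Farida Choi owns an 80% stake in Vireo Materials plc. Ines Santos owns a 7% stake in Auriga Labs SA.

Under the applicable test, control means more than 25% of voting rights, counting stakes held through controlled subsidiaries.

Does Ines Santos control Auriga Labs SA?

Ines holds 71% of Anchor, so Ines controls Anchor.
Ines and Anchor together hold 7% + 65% = 72% of Auriga, so Ines controls Auriga.

Yes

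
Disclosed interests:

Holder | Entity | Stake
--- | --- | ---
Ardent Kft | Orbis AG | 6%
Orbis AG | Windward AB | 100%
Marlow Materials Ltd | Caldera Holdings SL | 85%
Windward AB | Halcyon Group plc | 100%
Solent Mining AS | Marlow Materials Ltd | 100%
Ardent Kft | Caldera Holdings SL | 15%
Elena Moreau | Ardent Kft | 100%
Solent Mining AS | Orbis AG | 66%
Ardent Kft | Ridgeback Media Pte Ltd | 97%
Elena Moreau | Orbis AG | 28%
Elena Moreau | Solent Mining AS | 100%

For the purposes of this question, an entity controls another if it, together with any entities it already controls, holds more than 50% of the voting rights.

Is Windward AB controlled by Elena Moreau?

Yes

Elena holds 100% of Ardent, so Elena controls Ardent.
Elena holds 100% of Solent, so Elena controls Solent.
Elena and Solent and Ardent together hold 28% + 66% + 6% = 100% of Orbis, so Elena controls Orbis.
Orbis holds 100% of Windward, so Elena controls Windward.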